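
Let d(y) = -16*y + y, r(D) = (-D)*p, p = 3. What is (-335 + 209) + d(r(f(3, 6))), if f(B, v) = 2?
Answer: -36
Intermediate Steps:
r(D) = -3*D (r(D) = -D*3 = -3*D)
d(y) = -15*y
(-335 + 209) + d(r(f(3, 6))) = (-335 + 209) - (-45)*2 = -126 - 15*(-6) = -126 + 90 = -36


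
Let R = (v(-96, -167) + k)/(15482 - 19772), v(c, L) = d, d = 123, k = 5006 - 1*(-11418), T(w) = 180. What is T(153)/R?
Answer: -772200/16547 ≈ -46.667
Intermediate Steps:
k = 16424 (k = 5006 + 11418 = 16424)
v(c, L) = 123
R = -16547/4290 (R = (123 + 16424)/(15482 - 19772) = 16547/(-4290) = 16547*(-1/4290) = -16547/4290 ≈ -3.8571)
T(153)/R = 180/(-16547/4290) = 180*(-4290/16547) = -772200/16547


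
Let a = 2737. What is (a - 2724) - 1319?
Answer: -1306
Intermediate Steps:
(a - 2724) - 1319 = (2737 - 2724) - 1319 = 13 - 1319 = -1306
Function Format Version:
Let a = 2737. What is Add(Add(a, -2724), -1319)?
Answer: -1306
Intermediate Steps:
Add(Add(a, -2724), -1319) = Add(Add(2737, -2724), -1319) = Add(13, -1319) = -1306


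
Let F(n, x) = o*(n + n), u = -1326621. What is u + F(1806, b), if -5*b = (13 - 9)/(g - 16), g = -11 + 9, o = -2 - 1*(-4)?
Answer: -1319397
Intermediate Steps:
o = 2 (o = -2 + 4 = 2)
g = -2
b = 2/45 (b = -(13 - 9)/(5*(-2 - 16)) = -4/(5*(-18)) = -4*(-1)/(5*18) = -1/5*(-2/9) = 2/45 ≈ 0.044444)
F(n, x) = 4*n (F(n, x) = 2*(n + n) = 2*(2*n) = 4*n)
u + F(1806, b) = -1326621 + 4*1806 = -1326621 + 7224 = -1319397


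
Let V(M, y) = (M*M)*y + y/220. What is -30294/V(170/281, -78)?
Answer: 87708299580/83680493 ≈ 1048.1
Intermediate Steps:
V(M, y) = y/220 + y*M² (V(M, y) = M²*y + y*(1/220) = y*M² + y/220 = y/220 + y*M²)
-30294/V(170/281, -78) = -30294*(-1/(78*(1/220 + (170/281)²))) = -30294*(-1/(78*(1/220 + 28900/78961))) = -30294/((-78*6436961/17371420)) = -30294/(-251041479/8685710) = -30294*(-8685710/251041479) = 87708299580/83680493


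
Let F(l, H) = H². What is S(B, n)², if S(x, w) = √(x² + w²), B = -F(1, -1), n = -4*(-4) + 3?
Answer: 362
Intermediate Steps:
n = 19 (n = 16 + 3 = 19)
B = -1 (B = -1*(-1)² = -1*1 = -1)
S(x, w) = √(w² + x²)
S(B, n)² = (√(19² + (-1)²))² = (√(361 + 1))² = (√362)² = 362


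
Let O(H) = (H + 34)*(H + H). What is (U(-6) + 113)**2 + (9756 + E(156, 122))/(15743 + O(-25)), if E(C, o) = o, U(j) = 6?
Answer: 216574051/15293 ≈ 14162.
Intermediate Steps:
O(H) = 2*H*(34 + H) (O(H) = (34 + H)*(2*H) = 2*H*(34 + H))
(U(-6) + 113)**2 + (9756 + E(156, 122))/(15743 + O(-25)) = (6 + 113)**2 + (9756 + 122)/(15743 + 2*(-25)*(34 - 25)) = 119**2 + 9878/(15743 + 2*(-25)*9) = 14161 + 9878/(15743 - 450) = 14161 + 9878/15293 = 216574051/15293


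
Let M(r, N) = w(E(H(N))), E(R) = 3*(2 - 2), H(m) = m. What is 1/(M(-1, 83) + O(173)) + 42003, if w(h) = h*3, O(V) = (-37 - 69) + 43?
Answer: 2646188/63 ≈ 42003.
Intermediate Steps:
E(R) = 0 (E(R) = 3*0 = 0)
O(V) = -63 (O(V) = -106 + 43 = -63)
w(h) = 3*h
M(r, N) = 0 (M(r, N) = 3*0 = 0)
1/(M(-1, 83) + O(173)) + 42003 = 1/(0 - 63) + 42003 = 1/(-63) + 42003 = -1/63 + 42003 = 2646188/63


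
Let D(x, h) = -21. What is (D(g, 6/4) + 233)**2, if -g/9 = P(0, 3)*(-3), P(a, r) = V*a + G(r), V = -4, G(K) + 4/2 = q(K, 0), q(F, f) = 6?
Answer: 44944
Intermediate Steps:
G(K) = 4 (G(K) = -2 + 6 = 4)
P(a, r) = 4 - 4*a (P(a, r) = -4*a + 4 = 4 - 4*a)
g = 108 (g = -9*(4 - 4*0)*(-3) = -9*(4 + 0)*(-3) = -36*(-3) = -9*(-12) = 108)
(D(g, 6/4) + 233)**2 = (-21 + 233)**2 = 212**2 = 44944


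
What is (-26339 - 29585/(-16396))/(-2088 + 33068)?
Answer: -431824659/507948080 ≈ -0.85014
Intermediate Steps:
(-26339 - 29585/(-16396))/(-2088 + 33068) = (-26339 - 29585*(-1/16396))/30980 = (-26339 + 29585/16396)*(1/30980) = -431824659/16396*1/30980 = -431824659/507948080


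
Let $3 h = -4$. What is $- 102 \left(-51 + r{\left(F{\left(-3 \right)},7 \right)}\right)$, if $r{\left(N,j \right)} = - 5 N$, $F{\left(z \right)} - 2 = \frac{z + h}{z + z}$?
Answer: $\frac{19771}{3} \approx 6590.3$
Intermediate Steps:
$h = - \frac{4}{3}$ ($h = \frac{1}{3} \left(-4\right) = - \frac{4}{3} \approx -1.3333$)
$F{\left(z \right)} = 2 + \frac{- \frac{4}{3} + z}{2 z}$ ($F{\left(z \right)} = 2 + \frac{z - \frac{4}{3}}{z + z} = 2 + \frac{- \frac{4}{3} + z}{2 z}$)
$- 102 \left(-51 + r{\left(F{\left(-3 \right)},7 \right)}\right) = - 102 \left(-51 - 5 \frac{-4 + 15 \left(-3\right)}{6 \left(-3\right)}\right) = - 102 \left(-51 - 5 \cdot \frac{1}{6} \left(- \frac{1}{3}\right) \left(-4 - 45\right)\right) = - 102 \left(-51 - 5 \cdot \frac{1}{6} \left(- \frac{1}{3}\right) \left(-49\right)\right) = - 102 \left(-51 - \frac{245}{18}\right) = \left(-102\right) \left(- \frac{1163}{18}\right) = \frac{19771}{3}$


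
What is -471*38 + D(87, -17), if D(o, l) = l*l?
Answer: -17609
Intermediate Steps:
D(o, l) = l²
-471*38 + D(87, -17) = -471*38 + (-17)² = -17898 + 289 = -17609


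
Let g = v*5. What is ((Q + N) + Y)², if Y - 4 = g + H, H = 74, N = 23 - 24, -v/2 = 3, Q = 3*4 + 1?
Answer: 3600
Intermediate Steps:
Q = 13 (Q = 12 + 1 = 13)
v = -6 (v = -2*3 = -6)
g = -30 (g = -6*5 = -30)
N = -1
Y = 48 (Y = 4 + (-30 + 74) = 4 + 44 = 48)
((Q + N) + Y)² = ((13 - 1) + 48)² = (12 + 48)² = 60² = 3600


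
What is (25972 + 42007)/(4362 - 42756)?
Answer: -67979/38394 ≈ -1.7706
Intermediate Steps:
(25972 + 42007)/(4362 - 42756) = 67979/(-38394) = 67979*(-1/38394) = -67979/38394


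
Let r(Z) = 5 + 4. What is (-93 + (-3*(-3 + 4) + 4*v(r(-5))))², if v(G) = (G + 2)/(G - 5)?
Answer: 7225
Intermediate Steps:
r(Z) = 9
v(G) = (2 + G)/(-5 + G)
(-93 + (-3*(-3 + 4) + 4*v(r(-5))))² = (-93 + (-3*(-3 + 4) + 4*((2 + 9)/(-5 + 9))))² = (-93 + (-3*1 + 4*(11/4)))² = (-93 + (-3 + 4*((¼)*11)))² = (-93 + (-3 + 4*(11/4)))² = (-93 + (-3 + 11))² = (-93 + 8)² = (-85)² = 7225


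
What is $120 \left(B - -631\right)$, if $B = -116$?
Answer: $61800$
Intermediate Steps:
$120 \left(B - -631\right) = 120 \left(-116 - -631\right) = 120 \left(-116 + 631\right) = 120 \cdot 515 = 61800$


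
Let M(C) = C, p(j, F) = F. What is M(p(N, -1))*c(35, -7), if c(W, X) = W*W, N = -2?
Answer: -1225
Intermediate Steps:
c(W, X) = W²
M(p(N, -1))*c(35, -7) = -1*35² = -1*1225 = -1225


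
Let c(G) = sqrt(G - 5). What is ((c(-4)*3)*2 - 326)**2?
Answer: 105952 - 11736*I ≈ 1.0595e+5 - 11736.0*I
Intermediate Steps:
c(G) = sqrt(-5 + G)
((c(-4)*3)*2 - 326)**2 = ((sqrt(-5 - 4)*3)*2 - 326)**2 = ((sqrt(-9)*3)*2 - 326)**2 = (((3*I)*3)*2 - 326)**2 = ((9*I)*2 - 326)**2 = (18*I - 326)**2 = (-326 + 18*I)**2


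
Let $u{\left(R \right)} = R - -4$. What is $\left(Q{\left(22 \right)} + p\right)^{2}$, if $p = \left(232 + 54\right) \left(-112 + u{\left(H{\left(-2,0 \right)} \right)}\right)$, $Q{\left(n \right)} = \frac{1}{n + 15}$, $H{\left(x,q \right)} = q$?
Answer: $\frac{1306117551025}{1369} \approx 9.5407 \cdot 10^{8}$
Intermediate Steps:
$Q{\left(n \right)} = \frac{1}{15 + n}$
$u{\left(R \right)} = 4 + R$ ($u{\left(R \right)} = R + 4 = 4 + R$)
$p = -30888$ ($p = \left(232 + 54\right) \left(-112 + \left(4 + 0\right)\right) = 286 \left(-112 + 4\right) = 286 \left(-108\right) = -30888$)
$\left(Q{\left(22 \right)} + p\right)^{2} = \left(\frac{1}{15 + 22} - 30888\right)^{2} = \left(\frac{1}{37} - 30888\right)^{2} = \left(- \frac{1142855}{37}\right)^{2} = \frac{1306117551025}{1369}$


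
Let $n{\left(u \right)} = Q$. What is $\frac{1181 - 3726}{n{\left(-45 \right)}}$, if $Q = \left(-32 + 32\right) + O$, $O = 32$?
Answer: $- \frac{2545}{32} \approx -79.531$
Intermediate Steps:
$Q = 32$ ($Q = \left(-32 + 32\right) + 32 = 0 + 32 = 32$)
$n{\left(u \right)} = 32$
$\frac{1181 - 3726}{n{\left(-45 \right)}} = \frac{1181 - 3726}{32} = \left(-2545\right) \frac{1}{32} = - \frac{2545}{32}$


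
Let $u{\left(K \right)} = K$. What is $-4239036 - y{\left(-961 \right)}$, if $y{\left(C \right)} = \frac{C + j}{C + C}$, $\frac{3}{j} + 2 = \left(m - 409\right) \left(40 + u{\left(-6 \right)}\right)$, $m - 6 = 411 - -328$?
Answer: $- \frac{93059924363563}{21953084} \approx -4.239 \cdot 10^{6}$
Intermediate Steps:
$m = 745$ ($m = 6 + \left(411 - -328\right) = 6 + \left(411 + 328\right) = 6 + 739 = 745$)
$j = \frac{3}{11422}$ ($j = \frac{3}{-2 + \left(745 - 409\right) \left(40 - 6\right)} = \frac{3}{-2 + 336 \cdot 34} = \frac{3}{-2 + 11424} = \frac{3}{11422} \approx 0.00026265$)
$y{\left(C \right)} = \frac{\frac{3}{11422} + C}{2 C}$ ($y{\left(C \right)} = \frac{C + \frac{3}{11422}}{C + C} = \frac{\frac{3}{11422} + C}{2 C}$)
$-4239036 - y{\left(-961 \right)} = -4239036 - \frac{3 + 11422 \left(-961\right)}{22844 \left(-961\right)} = -4239036 - \frac{1}{22844} \left(- \frac{1}{961}\right) \left(3 - 10976542\right) = -4239036 - \frac{1}{22844} \left(- \frac{1}{961}\right) \left(-10976539\right) = -4239036 - \frac{10976539}{21953084} = - \frac{93059924363563}{21953084}$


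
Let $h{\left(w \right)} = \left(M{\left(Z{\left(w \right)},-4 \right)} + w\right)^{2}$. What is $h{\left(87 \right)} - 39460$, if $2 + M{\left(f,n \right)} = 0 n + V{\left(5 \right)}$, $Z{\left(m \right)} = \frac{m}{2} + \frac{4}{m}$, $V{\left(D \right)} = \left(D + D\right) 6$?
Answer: $-18435$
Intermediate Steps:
$V{\left(D \right)} = 12 D$ ($V{\left(D \right)} = 2 D 6 = 12 D$)
$Z{\left(m \right)} = \frac{m}{2} + \frac{4}{m}$ ($Z{\left(m \right)} = m \frac{1}{2} + \frac{4}{m} = \frac{m}{2} + \frac{4}{m}$)
$M{\left(f,n \right)} = 58$ ($M{\left(f,n \right)} = -2 + \left(0 n + 12 \cdot 5\right) = -2 + \left(0 + 60\right) = -2 + 60 = 58$)
$h{\left(w \right)} = \left(58 + w\right)^{2}$
$h{\left(87 \right)} - 39460 = \left(58 + 87\right)^{2} - 39460 = 145^{2} - 39460 = 21025 - 39460 = -18435$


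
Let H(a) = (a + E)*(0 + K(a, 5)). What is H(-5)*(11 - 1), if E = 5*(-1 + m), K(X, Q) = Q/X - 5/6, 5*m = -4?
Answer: 770/3 ≈ 256.67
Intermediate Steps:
m = -⅘ (m = (⅕)*(-4) = -⅘ ≈ -0.80000)
K(X, Q) = -⅚ + Q/X (K(X, Q) = Q/X - 5*⅙ = Q/X - ⅚ = -⅚ + Q/X)
E = -9 (E = 5*(-1 - ⅘) = 5*(-9/5) = -9)
H(a) = (-9 + a)*(-⅚ + 5/a) (H(a) = (a - 9)*(0 + (-⅚ + 5/a)) = (-9 + a)*(-⅚ + 5/a))
H(-5)*(11 - 1) = (25/2 - 45/(-5) - ⅚*(-5))*(11 - 1) = (25/2 - 45*(-⅕) + 25/6)*10 = (25/2 + 9 + 25/6)*10 = (77/3)*10 = 770/3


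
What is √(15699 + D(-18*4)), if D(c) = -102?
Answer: 3*√1733 ≈ 124.89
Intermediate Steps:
√(15699 + D(-18*4)) = √(15699 - 102) = √15597 = 3*√1733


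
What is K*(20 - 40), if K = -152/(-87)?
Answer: -3040/87 ≈ -34.943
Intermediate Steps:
K = 152/87 (K = -152*(-1/87) = 152/87 ≈ 1.7471)
K*(20 - 40) = 152*(20 - 40)/87 = (152/87)*(-20) = -3040/87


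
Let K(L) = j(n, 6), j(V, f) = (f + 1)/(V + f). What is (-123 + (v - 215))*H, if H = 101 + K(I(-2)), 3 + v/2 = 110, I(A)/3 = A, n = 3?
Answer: -113584/9 ≈ -12620.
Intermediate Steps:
I(A) = 3*A
v = 214 (v = -6 + 2*110 = -6 + 220 = 214)
j(V, f) = (1 + f)/(V + f)
K(L) = 7/9 (K(L) = (1 + 6)/(3 + 6) = 7/9)
H = 916/9 (H = 101 + 7/9 = 916/9 ≈ 101.78)
(-123 + (v - 215))*H = (-123 + (214 - 215))*(916/9) = (-123 - 1)*(916/9) = -124*916/9 = -113584/9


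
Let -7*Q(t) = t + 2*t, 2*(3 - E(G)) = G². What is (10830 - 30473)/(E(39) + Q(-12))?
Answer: 275002/10533 ≈ 26.109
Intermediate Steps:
E(G) = 3 - G²/2
Q(t) = -3*t/7 (Q(t) = -(t + 2*t)/7 = -3*t/7)
(10830 - 30473)/(E(39) + Q(-12)) = (10830 - 30473)/((3 - ½*39²) - 3/7*(-12)) = -19643/((3 - ½*1521) + 36/7) = -19643/((3 - 1521/2) + 36/7) = -19643/(-1515/2 + 36/7) = -19643/(-10533/14) = -19643*(-14/10533) = 275002/10533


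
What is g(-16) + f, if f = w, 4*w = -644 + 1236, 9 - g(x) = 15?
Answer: 142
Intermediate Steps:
g(x) = -6 (g(x) = 9 - 1*15 = 9 - 15 = -6)
w = 148 (w = (-644 + 1236)/4 = (¼)*592 = 148)
f = 148
g(-16) + f = -6 + 148 = 142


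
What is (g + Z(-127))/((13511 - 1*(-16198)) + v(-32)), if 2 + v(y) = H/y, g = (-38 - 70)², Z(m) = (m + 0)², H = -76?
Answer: 222344/237675 ≈ 0.93550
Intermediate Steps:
Z(m) = m²
g = 11664 (g = (-108)² = 11664)
v(y) = -2 - 76/y
(g + Z(-127))/((13511 - 1*(-16198)) + v(-32)) = (11664 + (-127)²)/((13511 - 1*(-16198)) + (-2 - 76/(-32))) = (11664 + 16129)/((13511 + 16198) + (-2 - 76*(-1/32))) = 27793/(29709 + (-2 + 19/8)) = 27793/(29709 + 3/8) = 27793/(237675/8) = 27793*(8/237675) = 222344/237675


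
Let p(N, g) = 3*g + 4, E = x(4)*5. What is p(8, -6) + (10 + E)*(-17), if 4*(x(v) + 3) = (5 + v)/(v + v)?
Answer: 1507/32 ≈ 47.094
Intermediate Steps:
x(v) = -3 + (5 + v)/(8*v) (x(v) = -3 + ((5 + v)/(v + v))/4 = -3 + ((5 + v)/((2*v)))/4 = -3 + ((5 + v)*(1/(2*v)))/4 = -3 + ((5 + v)/(2*v))/4 = -3 + (5 + v)/(8*v))
E = -435/32 (E = ((⅛)*(5 - 23*4)/4)*5 = ((⅛)*(¼)*(5 - 92))*5 = ((⅛)*(¼)*(-87))*5 = -87/32*5 = -435/32 ≈ -13.594)
p(N, g) = 4 + 3*g
p(8, -6) + (10 + E)*(-17) = (4 + 3*(-6)) + (10 - 435/32)*(-17) = (4 - 18) - 115/32*(-17) = -14 + 1955/32 = 1507/32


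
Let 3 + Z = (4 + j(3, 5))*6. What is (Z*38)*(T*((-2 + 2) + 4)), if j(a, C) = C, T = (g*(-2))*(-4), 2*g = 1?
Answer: 31008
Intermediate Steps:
g = 1/2 (g = (1/2)*1 = 1/2 ≈ 0.50000)
T = 4 (T = ((1/2)*(-2))*(-4) = -1*(-4) = 4)
Z = 51 (Z = -3 + (4 + 5)*6 = -3 + 9*6 = -3 + 54 = 51)
(Z*38)*(T*((-2 + 2) + 4)) = (51*38)*(4*((-2 + 2) + 4)) = 1938*(4*(0 + 4)) = 1938*(4*4) = 1938*16 = 31008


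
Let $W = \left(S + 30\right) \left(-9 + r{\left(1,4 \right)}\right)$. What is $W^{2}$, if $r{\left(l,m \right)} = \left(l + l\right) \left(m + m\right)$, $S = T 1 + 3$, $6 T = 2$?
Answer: $\frac{490000}{9} \approx 54444.0$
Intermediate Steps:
$T = \frac{1}{3}$ ($T = \frac{1}{6} \cdot 2 = \frac{1}{3} \approx 0.33333$)
$S = \frac{10}{3}$ ($S = \frac{1}{3} \cdot 1 + 3 = \frac{1}{3} + 3 = \frac{10}{3} \approx 3.3333$)
$r{\left(l,m \right)} = 4 l m$ ($r{\left(l,m \right)} = 2 l 2 m = 4 l m$)
$W = \frac{700}{3}$ ($W = \left(\frac{10}{3} + 30\right) \left(-9 + 4 \cdot 1 \cdot 4\right) = \frac{100 \left(-9 + 16\right)}{3} = \frac{100}{3} \cdot 7 = \frac{700}{3} \approx 233.33$)
$W^{2} = \left(\frac{700}{3}\right)^{2} = \frac{490000}{9}$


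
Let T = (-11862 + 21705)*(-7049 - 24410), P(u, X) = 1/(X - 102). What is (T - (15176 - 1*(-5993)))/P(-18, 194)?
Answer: -28489833752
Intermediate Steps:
P(u, X) = 1/(-102 + X)
T = -309650937 (T = 9843*(-31459) = -309650937)
(T - (15176 - 1*(-5993)))/P(-18, 194) = (-309650937 - (15176 - 1*(-5993)))/(1/(-102 + 194)) = (-309650937 - (15176 + 5993))/(1/92) = (-309650937 - 1*21169)/(1/92) = (-309650937 - 21169)*92 = -309672106*92 = -28489833752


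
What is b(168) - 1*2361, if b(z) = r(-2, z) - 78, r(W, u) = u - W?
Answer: -2269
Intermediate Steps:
b(z) = -76 + z (b(z) = (z - 1*(-2)) - 78 = (z + 2) - 78 = (2 + z) - 78 = -76 + z)
b(168) - 1*2361 = (-76 + 168) - 1*2361 = 92 - 2361 = -2269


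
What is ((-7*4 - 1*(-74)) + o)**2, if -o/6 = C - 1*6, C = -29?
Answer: 65536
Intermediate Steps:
o = 210 (o = -6*(-29 - 1*6) = -6*(-29 - 6) = -6*(-35) = 210)
((-7*4 - 1*(-74)) + o)**2 = ((-7*4 - 1*(-74)) + 210)**2 = ((-28 + 74) + 210)**2 = (46 + 210)**2 = 256**2 = 65536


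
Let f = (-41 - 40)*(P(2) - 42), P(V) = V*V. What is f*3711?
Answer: 11422458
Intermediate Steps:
P(V) = V²
f = 3078 (f = (-41 - 40)*(2² - 42) = -81*(4 - 42) = -81*(-38) = 3078)
f*3711 = 3078*3711 = 11422458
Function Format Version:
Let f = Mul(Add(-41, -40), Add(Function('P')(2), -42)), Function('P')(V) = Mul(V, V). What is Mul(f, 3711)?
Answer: 11422458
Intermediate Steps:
Function('P')(V) = Pow(V, 2)
f = 3078 (f = Mul(Add(-41, -40), Add(Pow(2, 2), -42)) = Mul(-81, Add(4, -42)) = Mul(-81, -38) = 3078)
Mul(f, 3711) = Mul(3078, 3711) = 11422458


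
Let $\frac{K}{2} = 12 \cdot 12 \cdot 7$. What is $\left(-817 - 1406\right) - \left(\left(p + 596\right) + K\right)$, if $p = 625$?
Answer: $-5460$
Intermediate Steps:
$K = 2016$ ($K = 2 \cdot 12 \cdot 12 \cdot 7 = 2 \cdot 144 \cdot 7 = 2 \cdot 1008 = 2016$)
$\left(-817 - 1406\right) - \left(\left(p + 596\right) + K\right) = \left(-817 - 1406\right) - \left(\left(625 + 596\right) + 2016\right) = \left(-817 - 1406\right) - \left(1221 + 2016\right) = -2223 - 3237 = -5460$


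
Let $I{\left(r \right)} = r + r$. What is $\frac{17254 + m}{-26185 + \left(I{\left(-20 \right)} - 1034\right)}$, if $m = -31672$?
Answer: $\frac{14418}{27259} \approx 0.52893$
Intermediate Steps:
$I{\left(r \right)} = 2 r$
$\frac{17254 + m}{-26185 + \left(I{\left(-20 \right)} - 1034\right)} = \frac{17254 - 31672}{-26185 + \left(2 \left(-20\right) - 1034\right)} = - \frac{14418}{-26185 - 1074} = - \frac{14418}{-27259} = \left(-14418\right) \left(- \frac{1}{27259}\right) = \frac{14418}{27259}$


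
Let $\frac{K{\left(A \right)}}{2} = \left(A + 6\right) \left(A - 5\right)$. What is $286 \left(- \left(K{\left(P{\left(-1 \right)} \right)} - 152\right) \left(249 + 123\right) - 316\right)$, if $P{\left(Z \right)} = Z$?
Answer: $22464728$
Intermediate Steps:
$K{\left(A \right)} = 2 \left(-5 + A\right) \left(6 + A\right)$ ($K{\left(A \right)} = 2 \left(A + 6\right) \left(A - 5\right) = 2 \left(6 + A\right) \left(-5 + A\right) = 2 \left(-5 + A\right) \left(6 + A\right)$)
$286 \left(- \left(K{\left(P{\left(-1 \right)} \right)} - 152\right) \left(249 + 123\right) - 316\right) = 286 \left(- \left(\left(-60 + 2 \left(-1\right) + 2 \left(-1\right)^{2}\right) - 152\right) \left(249 + 123\right) - 316\right) = 286 \left(- \left(\left(-60 - 2 + 2 \cdot 1\right) - 152\right) 372 - 316\right) = 286 \left(- \left(\left(-60 - 2 + 2\right) - 152\right) 372 - 316\right) = 286 \left(- \left(-60 - 152\right) 372 - 316\right) = 286 \left(- \left(-212\right) 372 - 316\right) = 286 \left(\left(-1\right) \left(-78864\right) - 316\right) = 286 \left(78864 - 316\right) = 286 \cdot 78548 = 22464728$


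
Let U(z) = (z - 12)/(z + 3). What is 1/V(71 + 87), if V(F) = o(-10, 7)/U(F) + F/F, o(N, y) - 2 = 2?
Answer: 73/395 ≈ 0.18481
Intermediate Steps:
o(N, y) = 4 (o(N, y) = 2 + 2 = 4)
U(z) = (-12 + z)/(3 + z)
V(F) = 1 + 4*(3 + F)/(-12 + F) (V(F) = 4/(((-12 + F)/(3 + F))) + F/F = 4*((3 + F)/(-12 + F)) + 1 = 4*(3 + F)/(-12 + F) + 1 = 1 + 4*(3 + F)/(-12 + F))
1/V(71 + 87) = 1/(5*(71 + 87)/(-12 + (71 + 87))) = 1/(5*158/(-12 + 158)) = 1/(5*158/146) = 1/(5*158*(1/146)) = 1/(395/73) = 73/395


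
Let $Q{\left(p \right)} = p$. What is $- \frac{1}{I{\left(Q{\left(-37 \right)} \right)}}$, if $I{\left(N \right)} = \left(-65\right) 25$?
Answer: $\frac{1}{1625} \approx 0.00061538$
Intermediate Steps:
$I{\left(N \right)} = -1625$
$- \frac{1}{I{\left(Q{\left(-37 \right)} \right)}} = - \frac{1}{-1625} = \left(-1\right) \left(- \frac{1}{1625}\right) = \frac{1}{1625}$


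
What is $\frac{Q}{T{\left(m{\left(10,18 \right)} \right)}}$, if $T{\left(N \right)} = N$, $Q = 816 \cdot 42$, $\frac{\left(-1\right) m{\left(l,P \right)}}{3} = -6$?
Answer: $1904$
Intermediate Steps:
$m{\left(l,P \right)} = 18$ ($m{\left(l,P \right)} = \left(-3\right) \left(-6\right) = 18$)
$Q = 34272$
$\frac{Q}{T{\left(m{\left(10,18 \right)} \right)}} = \frac{34272}{18} = 34272 \cdot \frac{1}{18} = 1904$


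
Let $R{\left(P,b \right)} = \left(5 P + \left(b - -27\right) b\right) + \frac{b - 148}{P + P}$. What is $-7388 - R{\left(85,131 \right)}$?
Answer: $- \frac{285109}{10} \approx -28511.0$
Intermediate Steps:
$R{\left(P,b \right)} = 5 P + b \left(27 + b\right) + \frac{-148 + b}{2 P}$ ($R{\left(P,b \right)} = \left(5 P + \left(b + 27\right) b\right) + \frac{-148 + b}{2 P} = \left(5 P + \left(27 + b\right) b\right) + \left(-148 + b\right) \frac{1}{2 P} = \left(5 P + b \left(27 + b\right)\right) + \frac{-148 + b}{2 P} = 5 P + b \left(27 + b\right) + \frac{-148 + b}{2 P}$)
$-7388 - R{\left(85,131 \right)} = -7388 - \frac{-74 + \frac{1}{2} \cdot 131 + 85 \left(131^{2} + 5 \cdot 85 + 27 \cdot 131\right)}{85} = -7388 - \frac{-74 + \frac{131}{2} + 85 \left(17161 + 425 + 3537\right)}{85} = -7388 - \frac{-74 + \frac{131}{2} + 85 \cdot 21123}{85} = -7388 - \frac{-74 + \frac{131}{2} + 1795455}{85} = -7388 - \frac{1}{85} \cdot \frac{3590893}{2} = -7388 - \frac{211229}{10} = - \frac{285109}{10}$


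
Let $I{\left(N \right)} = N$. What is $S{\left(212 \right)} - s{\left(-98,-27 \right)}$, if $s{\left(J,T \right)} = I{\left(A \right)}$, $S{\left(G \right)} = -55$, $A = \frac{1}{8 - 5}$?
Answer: $- \frac{166}{3} \approx -55.333$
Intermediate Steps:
$A = \frac{1}{3} \approx 0.33333$
$s{\left(J,T \right)} = \frac{1}{3}$
$S{\left(212 \right)} - s{\left(-98,-27 \right)} = -55 - \frac{1}{3} = - \frac{166}{3}$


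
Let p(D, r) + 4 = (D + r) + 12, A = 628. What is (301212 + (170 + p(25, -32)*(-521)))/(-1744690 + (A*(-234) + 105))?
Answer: -300861/1891537 ≈ -0.15906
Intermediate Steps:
p(D, r) = 8 + D + r (p(D, r) = -4 + ((D + r) + 12) = -4 + (12 + D + r) = 8 + D + r)
(301212 + (170 + p(25, -32)*(-521)))/(-1744690 + (A*(-234) + 105)) = (301212 + (170 + (8 + 25 - 32)*(-521)))/(-1744690 + (628*(-234) + 105)) = (301212 + (170 + 1*(-521)))/(-1744690 + (-146952 + 105)) = (301212 + (170 - 521))/(-1744690 - 146847) = (301212 - 351)/(-1891537) = 300861*(-1/1891537) = -300861/1891537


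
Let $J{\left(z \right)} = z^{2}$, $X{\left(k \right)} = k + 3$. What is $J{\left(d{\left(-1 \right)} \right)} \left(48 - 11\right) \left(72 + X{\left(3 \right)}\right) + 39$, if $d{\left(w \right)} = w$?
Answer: $2925$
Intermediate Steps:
$X{\left(k \right)} = 3 + k$
$J{\left(d{\left(-1 \right)} \right)} \left(48 - 11\right) \left(72 + X{\left(3 \right)}\right) + 39 = \left(-1\right)^{2} \left(48 - 11\right) \left(72 + \left(3 + 3\right)\right) + 39 = 1 \cdot 37 \left(72 + 6\right) + 39 = 1 \cdot 37 \cdot 78 + 39 = 1 \cdot 2886 + 39 = 2886 + 39 = 2925$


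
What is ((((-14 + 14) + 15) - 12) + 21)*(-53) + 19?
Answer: -1253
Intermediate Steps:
((((-14 + 14) + 15) - 12) + 21)*(-53) + 19 = (((0 + 15) - 12) + 21)*(-53) + 19 = ((15 - 12) + 21)*(-53) + 19 = (3 + 21)*(-53) + 19 = 24*(-53) + 19 = -1272 + 19 = -1253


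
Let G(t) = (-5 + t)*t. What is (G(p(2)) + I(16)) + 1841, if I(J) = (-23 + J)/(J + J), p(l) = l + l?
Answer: 58777/32 ≈ 1836.8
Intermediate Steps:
p(l) = 2*l
G(t) = t*(-5 + t)
I(J) = (-23 + J)/(2*J) (I(J) = (-23 + J)/((2*J)) = (-23 + J)*(1/(2*J)) = (-23 + J)/(2*J))
(G(p(2)) + I(16)) + 1841 = ((2*2)*(-5 + 2*2) + (½)*(-23 + 16)/16) + 1841 = (4*(-5 + 4) + (½)*(1/16)*(-7)) + 1841 = (4*(-1) - 7/32) + 1841 = (-4 - 7/32) + 1841 = -135/32 + 1841 = 58777/32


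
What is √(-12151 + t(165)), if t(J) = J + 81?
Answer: I*√11905 ≈ 109.11*I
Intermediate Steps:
t(J) = 81 + J
√(-12151 + t(165)) = √(-12151 + (81 + 165)) = √(-12151 + 246) = √(-11905) = I*√11905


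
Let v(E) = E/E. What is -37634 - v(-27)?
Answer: -37635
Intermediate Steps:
v(E) = 1
-37634 - v(-27) = -37634 - 1*1 = -37634 - 1 = -37635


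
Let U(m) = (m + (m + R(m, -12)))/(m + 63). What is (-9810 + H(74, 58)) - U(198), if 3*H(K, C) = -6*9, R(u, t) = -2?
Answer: -2565502/261 ≈ -9829.5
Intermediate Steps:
H(K, C) = -18 (H(K, C) = (-6*9)/3 = (⅓)*(-54) = -18)
U(m) = (-2 + 2*m)/(63 + m) (U(m) = (m + (m - 2))/(m + 63) = (m + (-2 + m))/(63 + m) = (-2 + 2*m)/(63 + m))
(-9810 + H(74, 58)) - U(198) = (-9810 - 18) - 2*(-1 + 198)/(63 + 198) = -9828 - 2*197/261 = -9828 - 1*394/261 = -9828 - 394/261 = -2565502/261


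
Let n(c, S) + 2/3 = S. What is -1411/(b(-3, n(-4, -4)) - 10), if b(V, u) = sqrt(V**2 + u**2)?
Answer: 126990/623 + 4233*sqrt(277)/623 ≈ 316.92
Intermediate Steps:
n(c, S) = -2/3 + S
-1411/(b(-3, n(-4, -4)) - 10) = -1411/(sqrt((-3)**2 + (-2/3 - 4)**2) - 10) = -1411/(sqrt(9 + (-14/3)**2) - 10) = -1411/(sqrt(9 + 196/9) - 10) = -1411/(sqrt(277/9) - 10) = -1411/(sqrt(277)/3 - 10) = -1411/(-10 + sqrt(277)/3)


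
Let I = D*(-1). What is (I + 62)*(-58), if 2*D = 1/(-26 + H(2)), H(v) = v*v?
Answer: -79141/22 ≈ -3597.3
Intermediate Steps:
H(v) = v²
D = -1/44 (D = 1/(2*(-26 + 2²)) = 1/(2*(-26 + 4)) = (½)/(-22) = (½)*(-1/22) = -1/44 ≈ -0.022727)
I = 1/44 (I = -1/44*(-1) = 1/44 ≈ 0.022727)
(I + 62)*(-58) = (1/44 + 62)*(-58) = (2729/44)*(-58) = -79141/22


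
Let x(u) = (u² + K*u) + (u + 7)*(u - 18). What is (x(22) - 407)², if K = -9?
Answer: 25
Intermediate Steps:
x(u) = u² - 9*u + (-18 + u)*(7 + u) (x(u) = (u² - 9*u) + (u + 7)*(u - 18) = (u² - 9*u) + (7 + u)*(-18 + u) = (u² - 9*u) + (-18 + u)*(7 + u) = u² - 9*u + (-18 + u)*(7 + u))
(x(22) - 407)² = ((-126 - 20*22 + 2*22²) - 407)² = ((-126 - 440 + 2*484) - 407)² = ((-126 - 440 + 968) - 407)² = (402 - 407)² = (-5)² = 25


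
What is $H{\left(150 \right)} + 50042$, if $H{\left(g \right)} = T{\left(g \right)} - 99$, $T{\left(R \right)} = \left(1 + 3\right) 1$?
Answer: $49947$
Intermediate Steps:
$T{\left(R \right)} = 4$ ($T{\left(R \right)} = 4 \cdot 1 = 4$)
$H{\left(g \right)} = -95$ ($H{\left(g \right)} = 4 - 99 = -95$)
$H{\left(150 \right)} + 50042 = -95 + 50042 = 49947$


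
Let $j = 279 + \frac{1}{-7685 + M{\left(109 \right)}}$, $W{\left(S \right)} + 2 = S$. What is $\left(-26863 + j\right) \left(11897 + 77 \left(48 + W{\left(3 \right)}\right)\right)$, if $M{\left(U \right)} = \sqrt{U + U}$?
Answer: $- \frac{24602286261942910}{59059007} - \frac{15670 \sqrt{218}}{59059007} \approx -4.1657 \cdot 10^{8}$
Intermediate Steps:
$M{\left(U \right)} = \sqrt{2} \sqrt{U}$ ($M{\left(U \right)} = \sqrt{2 U} = \sqrt{2} \sqrt{U}$)
$W{\left(S \right)} = -2 + S$
$j = 279 + \frac{1}{-7685 + \sqrt{218}}$ ($j = 279 + \frac{1}{-7685 + \sqrt{2} \sqrt{109}} = 279 + \frac{1}{-7685 + \sqrt{218}} \approx 279.0$)
$\left(-26863 + j\right) \left(11897 + 77 \left(48 + W{\left(3 \right)}\right)\right) = \left(-26863 + \left(\frac{16477455268}{59059007} - \frac{\sqrt{218}}{59059007}\right)\right) \left(11897 + 77 \left(48 + \left(-2 + 3\right)\right)\right) = \left(- \frac{1570024649773}{59059007} - \frac{\sqrt{218}}{59059007}\right) \left(11897 + 77 \left(48 + 1\right)\right) = \left(- \frac{1570024649773}{59059007} - \frac{\sqrt{218}}{59059007}\right) \left(11897 + 77 \cdot 49\right) = \left(- \frac{1570024649773}{59059007} - \frac{\sqrt{218}}{59059007}\right) \left(11897 + 3773\right) = \left(- \frac{1570024649773}{59059007} - \frac{\sqrt{218}}{59059007}\right) 15670 = - \frac{24602286261942910}{59059007} - \frac{15670 \sqrt{218}}{59059007}$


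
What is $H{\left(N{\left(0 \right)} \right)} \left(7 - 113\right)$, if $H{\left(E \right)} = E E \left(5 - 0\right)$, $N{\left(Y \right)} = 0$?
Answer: $0$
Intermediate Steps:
$H{\left(E \right)} = 5 E^{2}$ ($H{\left(E \right)} = E^{2} \left(5 + 0\right) = E^{2} \cdot 5 = 5 E^{2}$)
$H{\left(N{\left(0 \right)} \right)} \left(7 - 113\right) = 5 \cdot 0^{2} \left(7 - 113\right) = 5 \cdot 0 \left(-106\right) = 0 \left(-106\right) = 0$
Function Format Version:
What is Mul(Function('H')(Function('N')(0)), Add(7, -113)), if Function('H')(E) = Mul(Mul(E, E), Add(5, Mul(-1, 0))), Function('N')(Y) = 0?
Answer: 0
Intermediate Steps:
Function('H')(E) = Mul(5, Pow(E, 2)) (Function('H')(E) = Mul(Pow(E, 2), Add(5, 0)) = Mul(Pow(E, 2), 5) = Mul(5, Pow(E, 2)))
Mul(Function('H')(Function('N')(0)), Add(7, -113)) = Mul(Mul(5, Pow(0, 2)), Add(7, -113)) = Mul(Mul(5, 0), -106) = Mul(0, -106) = 0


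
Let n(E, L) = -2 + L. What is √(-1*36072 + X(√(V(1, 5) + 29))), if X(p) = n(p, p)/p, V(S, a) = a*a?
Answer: I*√(324639 + √6)/3 ≈ 189.92*I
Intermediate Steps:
V(S, a) = a²
X(p) = (-2 + p)/p
√(-1*36072 + X(√(V(1, 5) + 29))) = √(-1*36072 + (-2 + √(5² + 29))/(√(5² + 29))) = √(-36072 + (-2 + √(25 + 29))/(√(25 + 29))) = √(-36072 + (-2 + √54)/(√54)) = √(-36072 + (-2 + 3*√6)/((3*√6))) = √(-36072 + (√6/18)*(-2 + 3*√6)) = √(-36072 + √6*(-2 + 3*√6)/18)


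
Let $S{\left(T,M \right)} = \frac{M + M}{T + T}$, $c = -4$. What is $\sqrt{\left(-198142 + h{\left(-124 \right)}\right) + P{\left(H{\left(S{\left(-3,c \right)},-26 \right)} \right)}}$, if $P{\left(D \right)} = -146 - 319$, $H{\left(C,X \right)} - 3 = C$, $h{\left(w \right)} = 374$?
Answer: $i \sqrt{198233} \approx 445.23 i$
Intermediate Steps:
$S{\left(T,M \right)} = \frac{M}{T}$ ($S{\left(T,M \right)} = \frac{2 M}{2 T} = 2 M \frac{1}{2 T} = \frac{M}{T}$)
$H{\left(C,X \right)} = 3 + C$
$P{\left(D \right)} = -465$ ($P{\left(D \right)} = -146 - 319 = -465$)
$\sqrt{\left(-198142 + h{\left(-124 \right)}\right) + P{\left(H{\left(S{\left(-3,c \right)},-26 \right)} \right)}} = \sqrt{\left(-198142 + 374\right) - 465} = \sqrt{-197768 - 465} = \sqrt{-198233} = i \sqrt{198233}$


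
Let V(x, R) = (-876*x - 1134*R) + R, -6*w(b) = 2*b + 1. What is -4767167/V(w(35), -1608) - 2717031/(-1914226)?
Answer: -1036802327153/876825575995 ≈ -1.1824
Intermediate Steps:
w(b) = -⅙ - b/3 (w(b) = -(2*b + 1)/6 = -(1 + 2*b)/6 = -⅙ - b/3)
V(x, R) = -1133*R - 876*x (V(x, R) = (-1134*R - 876*x) + R = -1133*R - 876*x)
-4767167/V(w(35), -1608) - 2717031/(-1914226) = -4767167/(-1133*(-1608) - 876*(-⅙ - ⅓*35)) - 2717031/(-1914226) = -4767167/(1821864 - 876*(-⅙ - 35/3)) - 2717031*(-1/1914226) = -4767167/(1821864 - 876*(-71/6)) + 2717031/1914226 = -4767167/(1821864 + 10366) + 2717031/1914226 = -4767167/1832230 + 2717031/1914226 = -1036802327153/876825575995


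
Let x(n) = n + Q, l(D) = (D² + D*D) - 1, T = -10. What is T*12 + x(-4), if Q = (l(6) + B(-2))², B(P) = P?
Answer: 4637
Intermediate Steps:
l(D) = -1 + 2*D² (l(D) = (D² + D²) - 1 = 2*D² - 1 = -1 + 2*D²)
Q = 4761 (Q = ((-1 + 2*6²) - 2)² = ((-1 + 2*36) - 2)² = ((-1 + 72) - 2)² = (71 - 2)² = 69² = 4761)
x(n) = 4761 + n (x(n) = n + 4761 = 4761 + n)
T*12 + x(-4) = -10*12 + (4761 - 4) = -120 + 4757 = 4637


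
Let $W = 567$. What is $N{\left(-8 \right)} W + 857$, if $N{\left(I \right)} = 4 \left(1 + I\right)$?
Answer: $-15019$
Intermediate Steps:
$N{\left(I \right)} = 4 + 4 I$
$N{\left(-8 \right)} W + 857 = \left(4 + 4 \left(-8\right)\right) 567 + 857 = \left(4 - 32\right) 567 + 857 = \left(-28\right) 567 + 857 = -15876 + 857 = -15019$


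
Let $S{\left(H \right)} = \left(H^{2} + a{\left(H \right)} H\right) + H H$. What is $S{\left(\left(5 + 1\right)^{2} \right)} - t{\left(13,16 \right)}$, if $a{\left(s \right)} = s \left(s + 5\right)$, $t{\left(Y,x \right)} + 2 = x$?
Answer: $55714$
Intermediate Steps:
$t{\left(Y,x \right)} = -2 + x$
$a{\left(s \right)} = s \left(5 + s\right)$
$S{\left(H \right)} = 2 H^{2} + H^{2} \left(5 + H\right)$ ($S{\left(H \right)} = \left(H^{2} + H \left(5 + H\right) H\right) + H H = \left(H^{2} + H^{2} \left(5 + H\right)\right) + H^{2} = 2 H^{2} + H^{2} \left(5 + H\right)$)
$S{\left(\left(5 + 1\right)^{2} \right)} - t{\left(13,16 \right)} = \left(\left(5 + 1\right)^{2}\right)^{2} \left(7 + \left(5 + 1\right)^{2}\right) - \left(-2 + 16\right) = \left(6^{2}\right)^{2} \left(7 + 6^{2}\right) - 14 = 36^{2} \left(7 + 36\right) - 14 = 1296 \cdot 43 - 14 = 55728 - 14 = 55714$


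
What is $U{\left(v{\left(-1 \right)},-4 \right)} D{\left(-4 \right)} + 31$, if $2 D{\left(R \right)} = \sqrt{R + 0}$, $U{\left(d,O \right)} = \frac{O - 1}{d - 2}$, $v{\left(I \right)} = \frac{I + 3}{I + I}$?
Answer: $31 + \frac{5 i}{3} \approx 31.0 + 1.6667 i$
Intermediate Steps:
$v{\left(I \right)} = \frac{3 + I}{2 I}$
$U{\left(d,O \right)} = \frac{-1 + O}{-2 + d}$
$D{\left(R \right)} = \frac{\sqrt{R}}{2}$ ($D{\left(R \right)} = \frac{\sqrt{R + 0}}{2} = \frac{\sqrt{R}}{2}$)
$U{\left(v{\left(-1 \right)},-4 \right)} D{\left(-4 \right)} + 31 = \frac{-1 - 4}{-2 + \frac{3 - 1}{2 \left(-1\right)}} \frac{\sqrt{-4}}{2} + 31 = \frac{1}{-2 + \frac{1}{2} \left(-1\right) 2} \left(-5\right) \frac{2 i}{2} + 31 = \frac{1}{-2 - 1} \left(-5\right) i + 31 = \frac{1}{-3} \left(-5\right) i + 31 = \left(- \frac{1}{3}\right) \left(-5\right) i + 31 = \frac{5 i}{3} + 31 = 31 + \frac{5 i}{3}$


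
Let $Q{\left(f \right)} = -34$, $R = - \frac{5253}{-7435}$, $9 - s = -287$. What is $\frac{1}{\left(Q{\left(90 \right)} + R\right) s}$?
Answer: $- \frac{7435}{73270952} \approx -0.00010147$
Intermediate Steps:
$s = 296$ ($s = 9 - -287 = 9 + 287 = 296$)
$R = \frac{5253}{7435}$ ($R = \left(-5253\right) \left(- \frac{1}{7435}\right) = \frac{5253}{7435} \approx 0.70652$)
$\frac{1}{\left(Q{\left(90 \right)} + R\right) s} = \frac{1}{\left(-34 + \frac{5253}{7435}\right) 296} = \frac{1}{- \frac{247537}{7435}} \cdot \frac{1}{296} = \left(- \frac{7435}{247537}\right) \frac{1}{296} = - \frac{7435}{73270952}$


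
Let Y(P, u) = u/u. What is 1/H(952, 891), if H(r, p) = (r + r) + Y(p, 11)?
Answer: 1/1905 ≈ 0.00052493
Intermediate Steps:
Y(P, u) = 1
H(r, p) = 1 + 2*r (H(r, p) = (r + r) + 1 = 2*r + 1 = 1 + 2*r)
1/H(952, 891) = 1/(1 + 2*952) = 1/(1 + 1904) = 1/1905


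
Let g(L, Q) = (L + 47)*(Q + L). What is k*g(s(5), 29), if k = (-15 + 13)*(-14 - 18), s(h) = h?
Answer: 113152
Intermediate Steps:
g(L, Q) = (47 + L)*(L + Q)
k = 64 (k = -2*(-32) = 64)
k*g(s(5), 29) = 64*(5**2 + 47*5 + 47*29 + 5*29) = 64*(25 + 235 + 1363 + 145) = 64*1768 = 113152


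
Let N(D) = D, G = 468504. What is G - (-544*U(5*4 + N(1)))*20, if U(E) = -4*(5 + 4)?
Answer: 76824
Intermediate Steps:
U(E) = -36 (U(E) = -4*9 = -36)
G - (-544*U(5*4 + N(1)))*20 = 468504 - (-544*(-36))*20 = 468504 - (-68*(-288))*20 = 468504 - 19584*20 = 468504 - 1*391680 = 468504 - 391680 = 76824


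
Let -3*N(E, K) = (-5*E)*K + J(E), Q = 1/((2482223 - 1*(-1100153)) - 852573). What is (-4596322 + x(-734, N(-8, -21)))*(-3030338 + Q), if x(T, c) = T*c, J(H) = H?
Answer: 119214337822398581374/8189409 ≈ 1.4557e+13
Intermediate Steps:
Q = 1/2729803 (Q = 1/((2482223 + 1100153) - 852573) = 1/(3582376 - 852573) = 1/2729803 ≈ 3.6633e-7)
N(E, K) = -E/3 + 5*E*K/3 (N(E, K) = -((-5*E)*K + E)/3 = -(-5*E*K + E)/3 = -(E - 5*E*K)/3 = -E/3 + 5*E*K/3)
(-4596322 + x(-734, N(-8, -21)))*(-3030338 + Q) = (-4596322 - 734*(-8)*(-1 + 5*(-21))/3)*(-3030338 + 1/2729803) = (-4596322 - 734*(-8)*(-1 - 105)/3)*(-8272225763413/2729803) = (-4596322 - 734*(-8)*(-106)/3)*(-8272225763413/2729803) = (-4596322 - 734*848/3)*(-8272225763413/2729803) = (-4596322 - 622432/3)*(-8272225763413/2729803) = -14411398/3*(-8272225763413/2729803) = 119214337822398581374/8189409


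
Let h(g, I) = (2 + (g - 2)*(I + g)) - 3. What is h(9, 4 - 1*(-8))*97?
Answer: 14162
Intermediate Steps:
h(g, I) = -1 + (-2 + g)*(I + g) (h(g, I) = (2 + (-2 + g)*(I + g)) - 3 = -1 + (-2 + g)*(I + g))
h(9, 4 - 1*(-8))*97 = (-1 + 9² - 2*(4 - 1*(-8)) - 2*9 + (4 - 1*(-8))*9)*97 = (-1 + 81 - 2*(4 + 8) - 18 + (4 + 8)*9)*97 = (-1 + 81 - 2*12 - 18 + 12*9)*97 = (-1 + 81 - 24 - 18 + 108)*97 = 146*97 = 14162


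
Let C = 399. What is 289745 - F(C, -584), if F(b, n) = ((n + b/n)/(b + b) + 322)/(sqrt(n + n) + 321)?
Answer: 4690446417770677/16188242896 + 149720849*I*sqrt(73)/12141182172 ≈ 2.8974e+5 + 0.10536*I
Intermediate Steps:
F(b, n) = (322 + (n + b/n)/(2*b))/(321 + sqrt(2)*sqrt(n)) (F(b, n) = ((n + b/n)/((2*b)) + 322)/(sqrt(2*n) + 321) = ((n + b/n)*(1/(2*b)) + 322)/(sqrt(2)*sqrt(n) + 321) = ((n + b/n)/(2*b) + 322)/(321 + sqrt(2)*sqrt(n)) = (322 + (n + b/n)/(2*b))/(321 + sqrt(2)*sqrt(n)))
289745 - F(C, -584) = 289745 - (399 + (-584)**2 + 644*399*(-584))/(2*399*(321*(-584) + sqrt(2)*(-584)**(3/2))) = 289745 - (399 + 341056 - 150062304)/(2*399*(-187464 + sqrt(2)*(-1168*I*sqrt(146)))) = 289745 - (-149720849)/(2*399*(-187464 - 2336*I*sqrt(73))) = 289745 - (-149720849)/(798*(-187464 - 2336*I*sqrt(73))) = 289745 + 149720849/(798*(-187464 - 2336*I*sqrt(73)))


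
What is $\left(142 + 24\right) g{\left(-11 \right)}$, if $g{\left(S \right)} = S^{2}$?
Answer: $20086$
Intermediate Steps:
$\left(142 + 24\right) g{\left(-11 \right)} = \left(142 + 24\right) \left(-11\right)^{2} = 166 \cdot 121 = 20086$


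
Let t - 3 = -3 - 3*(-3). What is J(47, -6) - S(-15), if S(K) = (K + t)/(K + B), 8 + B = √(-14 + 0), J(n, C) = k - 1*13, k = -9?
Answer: -4028/181 - 2*I*√14/181 ≈ -22.254 - 0.041344*I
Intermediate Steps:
J(n, C) = -22 (J(n, C) = -9 - 1*13 = -9 - 13 = -22)
B = -8 + I*√14 (B = -8 + √(-14 + 0) = -8 + √(-14) = -8 + I*√14 ≈ -8.0 + 3.7417*I)
t = 9 (t = 3 + (-3 - 3*(-3)) = 3 + (-3 + 9) = 3 + 6 = 9)
S(K) = (9 + K)/(-8 + K + I*√14) (S(K) = (K + 9)/(K + (-8 + I*√14)) = (9 + K)/(-8 + K + I*√14))
J(47, -6) - S(-15) = -22 - (9 - 15)/(-8 - 15 + I*√14) = -22 - (-6)/(-23 + I*√14) = -22 + 6/(-23 + I*√14)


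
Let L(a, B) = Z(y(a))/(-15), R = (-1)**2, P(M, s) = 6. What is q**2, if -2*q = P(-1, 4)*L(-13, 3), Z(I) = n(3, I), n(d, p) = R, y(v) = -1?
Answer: 1/25 ≈ 0.040000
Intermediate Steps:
R = 1
n(d, p) = 1
Z(I) = 1
L(a, B) = -1/15 (L(a, B) = 1/(-15) = 1*(-1/15) = -1/15)
q = 1/5 (q = -3*(-1)/15 = -1/2*(-2/5) = 1/5 ≈ 0.20000)
q**2 = (1/5)**2 = 1/25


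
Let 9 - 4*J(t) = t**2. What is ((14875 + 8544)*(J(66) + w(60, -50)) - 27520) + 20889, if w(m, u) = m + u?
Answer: -100892157/4 ≈ -2.5223e+7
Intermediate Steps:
J(t) = 9/4 - t**2/4
((14875 + 8544)*(J(66) + w(60, -50)) - 27520) + 20889 = ((14875 + 8544)*((9/4 - 1/4*66**2) + (60 - 50)) - 27520) + 20889 = (23419*((9/4 - 1/4*4356) + 10) - 27520) + 20889 = (23419*((9/4 - 1089) + 10) - 27520) + 20889 = (23419*(-4347/4 + 10) - 27520) + 20889 = (23419*(-4307/4) - 27520) + 20889 = (-100865633/4 - 27520) + 20889 = -100975713/4 + 20889 = -100892157/4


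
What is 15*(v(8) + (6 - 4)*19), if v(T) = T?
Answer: 690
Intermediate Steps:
15*(v(8) + (6 - 4)*19) = 15*(8 + (6 - 4)*19) = 15*(8 + 2*19) = 15*(8 + 38) = 15*46 = 690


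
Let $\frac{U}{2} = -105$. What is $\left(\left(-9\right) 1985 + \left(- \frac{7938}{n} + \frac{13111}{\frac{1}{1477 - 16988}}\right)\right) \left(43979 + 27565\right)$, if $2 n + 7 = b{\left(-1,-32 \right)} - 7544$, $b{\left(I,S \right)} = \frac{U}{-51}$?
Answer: $- \frac{1866824447195835600}{128297} \approx -1.4551 \cdot 10^{13}$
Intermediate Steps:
$U = -210$ ($U = 2 \left(-105\right) = -210$)
$b{\left(I,S \right)} = \frac{70}{17}$ ($b{\left(I,S \right)} = - \frac{210}{-51} = \left(-210\right) \left(- \frac{1}{51}\right) = \frac{70}{17}$)
$n = - \frac{128297}{34}$ ($n = - \frac{7}{2} + \frac{\frac{70}{17} - 7544}{2} = - \frac{7}{2} + \frac{1}{2} \left(- \frac{128178}{17}\right) = - \frac{7}{2} - \frac{64089}{17} = - \frac{128297}{34} \approx -3773.4$)
$\left(\left(-9\right) 1985 + \left(- \frac{7938}{n} + \frac{13111}{\frac{1}{1477 - 16988}}\right)\right) \left(43979 + 27565\right) = \left(\left(-9\right) 1985 + \left(- \frac{7938}{- \frac{128297}{34}} + \frac{13111}{\frac{1}{1477 - 16988}}\right)\right) \left(43979 + 27565\right) = \left(-17865 + \left(\left(-7938\right) \left(- \frac{34}{128297}\right) + \frac{13111}{\frac{1}{-15511}}\right)\right) 71544 = \left(-17865 + \left(\frac{269892}{128297} + \frac{13111}{- \frac{1}{15511}}\right)\right) 71544 = \left(-17865 + \left(\frac{269892}{128297} + 13111 \left(-15511\right)\right)\right) 71544 = \left(-17865 + \left(\frac{269892}{128297} - 203364721\right)\right) 71544 = \left(-17865 - \frac{26091083340245}{128297}\right) 71544 = \left(- \frac{26093375366150}{128297}\right) 71544 = - \frac{1866824447195835600}{128297}$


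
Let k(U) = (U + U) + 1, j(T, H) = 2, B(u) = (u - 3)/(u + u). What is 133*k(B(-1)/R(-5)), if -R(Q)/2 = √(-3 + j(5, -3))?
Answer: 133 + 266*I ≈ 133.0 + 266.0*I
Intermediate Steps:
B(u) = (-3 + u)/(2*u) (B(u) = (-3 + u)/((2*u)) = (-3 + u)*(1/(2*u)) = (-3 + u)/(2*u))
R(Q) = -2*I (R(Q) = -2*√(-3 + 2) = -2*I)
k(U) = 1 + 2*U (k(U) = 2*U + 1 = 1 + 2*U)
133*k(B(-1)/R(-5)) = 133*(1 + 2*(((½)*(-3 - 1)/(-1))/((-2*I)))) = 133*(1 + 2*(((½)*(-1)*(-4))*(I/2))) = 133*(1 + 2*(2*(I/2))) = 133*(1 + 2*I) = 133 + 266*I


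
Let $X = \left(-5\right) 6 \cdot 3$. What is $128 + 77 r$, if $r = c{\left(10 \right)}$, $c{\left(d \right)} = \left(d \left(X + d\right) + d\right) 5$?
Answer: $-304022$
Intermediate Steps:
$X = -90$ ($X = \left(-30\right) 3 = -90$)
$c{\left(d \right)} = 5 d + 5 d \left(-90 + d\right)$ ($c{\left(d \right)} = \left(d \left(-90 + d\right) + d\right) 5 = \left(d + d \left(-90 + d\right)\right) 5 = 5 d + 5 d \left(-90 + d\right)$)
$r = -3950$ ($r = 5 \cdot 10 \left(-89 + 10\right) = 5 \cdot 10 \left(-79\right) = -3950$)
$128 + 77 r = 128 + 77 \left(-3950\right) = 128 - 304150 = -304022$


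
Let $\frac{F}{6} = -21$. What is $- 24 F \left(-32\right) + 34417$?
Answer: $-62351$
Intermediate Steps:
$F = -126$ ($F = 6 \left(-21\right) = -126$)
$- 24 F \left(-32\right) + 34417 = \left(-24\right) \left(-126\right) \left(-32\right) + 34417 = 3024 \left(-32\right) + 34417 = -96768 + 34417 = -62351$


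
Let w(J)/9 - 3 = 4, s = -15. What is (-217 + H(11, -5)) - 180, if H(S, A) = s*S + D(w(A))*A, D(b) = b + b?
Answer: -1192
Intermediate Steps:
w(J) = 63 (w(J) = 27 + 9*4 = 27 + 36 = 63)
D(b) = 2*b
H(S, A) = -15*S + 126*A (H(S, A) = -15*S + (2*63)*A = -15*S + 126*A)
(-217 + H(11, -5)) - 180 = (-217 + (-15*11 + 126*(-5))) - 180 = (-217 + (-165 - 630)) - 180 = (-217 - 795) - 180 = -1012 - 180 = -1192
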